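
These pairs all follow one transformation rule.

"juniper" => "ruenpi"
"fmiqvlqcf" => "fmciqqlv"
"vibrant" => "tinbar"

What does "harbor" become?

Rule — take characters alternately from the front and the back (1st, last, 2nd, 2nd-last, ...), then delete the first character.
Starting from "harbor": after the first operation, "hraorb"; after the second, "raorb".

raorb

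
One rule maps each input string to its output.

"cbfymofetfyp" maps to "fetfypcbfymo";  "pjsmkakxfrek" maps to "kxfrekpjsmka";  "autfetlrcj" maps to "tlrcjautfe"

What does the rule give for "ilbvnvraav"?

vraavilbvn

The pattern: swap the front and back halves of the string.
Applying that to "ilbvnvraav" gives "vraavilbvn".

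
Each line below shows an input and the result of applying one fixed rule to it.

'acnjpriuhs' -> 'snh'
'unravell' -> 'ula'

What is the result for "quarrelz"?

uqa

Each output is the input with this applied: sort the characters into reverse alphabetical order, then keep one character in every 3, starting at position 2 (positions 2nd, 5th, 8th, ...).
"quarrelz" → "zurrqlea" → "uqa".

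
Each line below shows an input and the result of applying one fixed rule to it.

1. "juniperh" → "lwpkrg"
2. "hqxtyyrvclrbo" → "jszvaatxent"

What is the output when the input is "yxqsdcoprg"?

azsufeqr

Each output is the input with this applied: shift every letter 2 places forward in the alphabet (wrapping around), then delete the last 2 characters.
Starting from "yxqsdcoprg": after the first operation, "azsufeqrti"; after the second, "azsufeqr".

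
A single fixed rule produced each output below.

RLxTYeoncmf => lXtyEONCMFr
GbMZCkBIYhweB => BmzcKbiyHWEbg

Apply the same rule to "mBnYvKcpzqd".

bNyVkCPZQDM

Rule — flip the case of every letter, then move the first character to the end.
Working it through for "mBnYvKcpzqd": intermediate "MbNyVkCPZQD", final "bNyVkCPZQDM".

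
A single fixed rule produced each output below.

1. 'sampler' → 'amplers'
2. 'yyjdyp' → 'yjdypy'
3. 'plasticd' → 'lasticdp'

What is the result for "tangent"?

Rule — move the first character to the end.
For "tangent" the result is "angentt".

angentt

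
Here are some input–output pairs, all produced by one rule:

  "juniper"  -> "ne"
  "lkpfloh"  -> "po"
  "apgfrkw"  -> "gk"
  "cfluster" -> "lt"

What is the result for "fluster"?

The pattern: keep one character in every 3, starting at position 3 (positions 3rd, 6th, 9th, ...).
"fluster" → "ue".

ue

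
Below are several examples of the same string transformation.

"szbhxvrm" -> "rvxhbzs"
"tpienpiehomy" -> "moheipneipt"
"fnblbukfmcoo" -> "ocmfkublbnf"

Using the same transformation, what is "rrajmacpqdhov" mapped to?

ohdqpcamjarr

The transformation: reverse the string, then delete the first character.
Working it through for "rrajmacpqdhov": intermediate "vohdqpcamjarr", final "ohdqpcamjarr".
(Check on "tpienpiehomy": → "ymoheipneipt" → "moheipneipt" ✓)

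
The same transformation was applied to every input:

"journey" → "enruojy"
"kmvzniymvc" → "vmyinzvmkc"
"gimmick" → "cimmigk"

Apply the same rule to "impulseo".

eslupmio

Each output is the input with this applied: move the last character to the front, then reverse the string.
Starting from "impulseo": after the first operation, "oimpulse"; after the second, "eslupmio".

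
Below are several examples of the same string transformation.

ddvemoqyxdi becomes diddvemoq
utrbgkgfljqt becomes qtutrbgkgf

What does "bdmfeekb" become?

The rule is to move the last 2 characters to the front (rotate right by 2), then delete the last 2 characters.
For "bdmfeekb", step one produces "kbbdmfee"; step two turns that into "kbbdmf".

kbbdmf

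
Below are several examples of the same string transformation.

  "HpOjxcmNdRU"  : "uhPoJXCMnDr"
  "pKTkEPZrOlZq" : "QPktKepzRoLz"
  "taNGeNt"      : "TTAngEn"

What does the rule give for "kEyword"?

The transformation: move the last character to the front, then flip the case of every letter.
Starting from "kEyword": after the first operation, "dkEywor"; after the second, "DKeYWOR".

DKeYWOR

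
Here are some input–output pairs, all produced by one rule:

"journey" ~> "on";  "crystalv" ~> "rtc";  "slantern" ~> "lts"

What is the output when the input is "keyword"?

eo

The transformation: swap the first and last characters, then keep one character in every 3, starting at position 2 (positions 2nd, 5th, 8th, ...).
On "keyword": the first step gives "deywork", and the second then gives "eo".
(Check on "journey": → "yournej" → "on" ✓)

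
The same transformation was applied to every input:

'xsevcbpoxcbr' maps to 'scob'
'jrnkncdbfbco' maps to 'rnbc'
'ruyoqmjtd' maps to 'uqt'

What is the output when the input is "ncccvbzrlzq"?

In each case the input is transformed by: keep one character in every 3, starting at position 2 (positions 2nd, 5th, 8th, ...).
Doing the same to "ncccvbzrlzq": "cvrq".

cvrq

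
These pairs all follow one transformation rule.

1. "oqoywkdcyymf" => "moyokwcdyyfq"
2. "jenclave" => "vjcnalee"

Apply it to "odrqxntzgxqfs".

In each case the input is transformed by: swap each adjacent pair of characters (1↔2, 3↔4, ...), then swap the first and last characters.
Working it through for "odrqxntzgxqfs": intermediate "doqrnxztxgfqs", final "soqrnxztxgfqd".
(Check on "oqoywkdcyymf": → "qoyokwcdyyfm" → "moyokwcdyyfq" ✓)

soqrnxztxgfqd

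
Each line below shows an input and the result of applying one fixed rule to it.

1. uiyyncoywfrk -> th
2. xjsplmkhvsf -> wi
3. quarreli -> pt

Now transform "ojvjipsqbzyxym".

ni

The pattern: shift every letter 1 place backward in the alphabet (wrapping around), then keep only the first 2 characters.
"ojvjipsqbzyxym" → "niuihorpayxwxl" → "ni".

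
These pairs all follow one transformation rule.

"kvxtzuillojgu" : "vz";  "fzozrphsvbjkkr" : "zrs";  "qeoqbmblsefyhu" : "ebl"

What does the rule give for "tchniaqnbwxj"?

ci

Rule — keep one character in every 3, starting at position 2 (positions 2nd, 5th, 8th, ...), then delete the last 2 characters.
"tchniaqnbwxj" → "cinx" → "ci".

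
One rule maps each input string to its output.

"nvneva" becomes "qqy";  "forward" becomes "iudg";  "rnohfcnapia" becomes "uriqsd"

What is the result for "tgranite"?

In each case the input is transformed by: shift every letter 3 places forward in the alphabet (wrapping around), then keep every other character starting from the first (positions 1st, 3rd, 5th, ...).
Starting from "tgranite": after the first operation, "wjudqlwh"; after the second, "wuqw".

wuqw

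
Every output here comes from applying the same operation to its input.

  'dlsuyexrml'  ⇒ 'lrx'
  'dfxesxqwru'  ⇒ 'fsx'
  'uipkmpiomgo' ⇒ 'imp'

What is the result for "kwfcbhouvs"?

fov

Rule — sort the characters into alphabetical order, then keep one character in every 3, starting at position 3 (positions 3rd, 6th, 9th, ...).
Starting from "kwfcbhouvs": after the first operation, "bcfhkosuvw"; after the second, "fov".
(Check on "dlsuyexrml": → "dellmrsuxy" → "lrx" ✓)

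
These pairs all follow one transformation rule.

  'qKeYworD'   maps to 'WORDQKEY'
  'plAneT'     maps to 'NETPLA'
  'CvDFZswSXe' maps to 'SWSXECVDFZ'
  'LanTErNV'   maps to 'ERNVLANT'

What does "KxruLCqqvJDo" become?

QQVJDOKXRULC

Looking at the pairs, the operation is to swap the front and back halves of the string, then convert every letter to uppercase.
Applying both steps to "KxruLCqqvJDo": "qqvJDoKxruLC", then "QQVJDOKXRULC".
(Check on "LanTErNV": → "ErNVLanT" → "ERNVLANT" ✓)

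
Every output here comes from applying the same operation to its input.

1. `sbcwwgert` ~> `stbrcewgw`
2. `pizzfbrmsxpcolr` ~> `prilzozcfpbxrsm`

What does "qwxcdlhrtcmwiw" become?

In each case the input is transformed by: take characters alternately from the front and the back (1st, last, 2nd, 2nd-last, ...).
Doing the same to "qwxcdlhrtcmwiw": "qwwixwcmdclthr".

qwwixwcmdclthr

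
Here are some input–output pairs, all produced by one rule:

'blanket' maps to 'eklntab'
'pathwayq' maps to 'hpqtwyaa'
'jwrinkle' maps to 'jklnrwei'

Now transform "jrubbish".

What's happening: sort the characters into alphabetical order, then move the first 2 characters to the end (rotate left by 2).
Applying both steps to "jrubbish": "bbhijrsu", then "hijrsubb".

hijrsubb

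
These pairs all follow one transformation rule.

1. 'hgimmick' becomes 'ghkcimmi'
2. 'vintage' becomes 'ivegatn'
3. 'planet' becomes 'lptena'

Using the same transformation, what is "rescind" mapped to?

erdnics

The pattern: reverse the string, then move the last 2 characters to the front (rotate right by 2).
On "rescind": the first step gives "dnicser", and the second then gives "erdnics".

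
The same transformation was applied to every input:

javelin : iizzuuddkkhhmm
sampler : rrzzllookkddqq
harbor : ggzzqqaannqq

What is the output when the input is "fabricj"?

In each case the input is transformed by: shift every letter 1 place backward in the alphabet (wrapping around), then double every character.
Applying both steps to "fabricj": "ezaqhbi", then "eezzaaqqhhbbii".

eezzaaqqhhbbii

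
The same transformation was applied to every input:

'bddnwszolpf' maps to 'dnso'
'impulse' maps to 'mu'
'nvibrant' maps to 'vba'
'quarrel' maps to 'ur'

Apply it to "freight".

ri

Each output is the input with this applied: keep every other character starting from the second (positions 2nd, 4th, 6th, ...), then delete the last character.
Starting from "freight": after the first operation, "rih"; after the second, "ri".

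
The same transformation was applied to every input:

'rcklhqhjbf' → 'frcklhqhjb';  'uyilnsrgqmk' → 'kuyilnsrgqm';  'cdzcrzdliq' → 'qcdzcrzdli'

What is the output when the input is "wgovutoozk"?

kwgovutooz

In each case the input is transformed by: move the last character to the front.
For "wgovutoozk" the result is "kwgovutooz".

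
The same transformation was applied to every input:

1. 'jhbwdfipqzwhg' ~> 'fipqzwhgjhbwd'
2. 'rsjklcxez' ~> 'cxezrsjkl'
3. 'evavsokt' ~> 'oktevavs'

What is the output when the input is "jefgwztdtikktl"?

ztdtikktljefgw

Rule — move the first 2 characters to the end (rotate left by 2), then move the first 3 characters to the end (rotate left by 3).
Applying both steps to "jefgwztdtikktl": "fgwztdtikktlje", then "ztdtikktljefgw".
(Check on "jhbwdfipqzwhg": → "bwdfipqzwhgjh" → "fipqzwhgjhbwd" ✓)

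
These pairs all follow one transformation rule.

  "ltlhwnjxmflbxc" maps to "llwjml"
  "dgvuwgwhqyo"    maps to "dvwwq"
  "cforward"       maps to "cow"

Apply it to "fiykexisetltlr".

The transformation: delete the last 2 characters, then keep every other character starting from the first (positions 1st, 3rd, 5th, ...).
Starting from "fiykexisetltlr": after the first operation, "fiykexisetlt"; after the second, "fyeiel".
(Check on "dgvuwgwhqyo": → "dgvuwgwhq" → "dvwwq" ✓)

fyeiel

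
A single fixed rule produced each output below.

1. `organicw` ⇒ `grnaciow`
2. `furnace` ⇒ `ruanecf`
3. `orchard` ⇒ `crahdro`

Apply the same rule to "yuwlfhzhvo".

Each output is the input with this applied: move the first character to the end, then swap each adjacent pair of characters (1↔2, 3↔4, ...).
For "yuwlfhzhvo" the result is "wuflzhvhyo".

wuflzhvhyo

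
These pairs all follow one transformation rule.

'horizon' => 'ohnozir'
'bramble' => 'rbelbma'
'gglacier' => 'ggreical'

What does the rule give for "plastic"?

The pattern: move the first 2 characters to the end (rotate left by 2), then reverse the string.
For "plastic" the result is "lpcitsa".
(Check on "gglacier": → "laciergg" → "ggreical" ✓)

lpcitsa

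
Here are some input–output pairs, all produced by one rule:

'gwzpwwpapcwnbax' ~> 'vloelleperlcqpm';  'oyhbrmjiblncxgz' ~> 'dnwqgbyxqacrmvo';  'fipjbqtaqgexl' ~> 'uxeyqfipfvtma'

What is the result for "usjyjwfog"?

What's happening: shift every letter 11 places backward in the alphabet (wrapping around).
So "usjyjwfog" becomes "jhynyludv".

jhynyludv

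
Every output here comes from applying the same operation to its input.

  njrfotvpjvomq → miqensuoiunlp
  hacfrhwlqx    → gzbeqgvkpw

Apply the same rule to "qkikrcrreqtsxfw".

In each case the input is transformed by: shift every letter 1 place backward in the alphabet (wrapping around).
So "qkikrcrreqtsxfw" becomes "pjhjqbqqdpsrwev".

pjhjqbqqdpsrwev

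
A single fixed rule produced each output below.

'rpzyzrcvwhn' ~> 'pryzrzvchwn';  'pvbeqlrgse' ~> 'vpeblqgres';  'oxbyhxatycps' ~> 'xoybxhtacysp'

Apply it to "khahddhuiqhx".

Each output is the input with this applied: swap each adjacent pair of characters (1↔2, 3↔4, ...).
On "khahddhuiqhx" that produces "hkhadduhqixh".

hkhadduhqixh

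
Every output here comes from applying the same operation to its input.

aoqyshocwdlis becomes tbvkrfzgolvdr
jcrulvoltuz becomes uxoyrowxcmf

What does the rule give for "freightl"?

hljkwoiu

Looking at the pairs, the operation is to shift every letter 3 places forward in the alphabet (wrapping around), then move the first 2 characters to the end (rotate left by 2).
"freightl" → "iuhljkwo" → "hljkwoiu".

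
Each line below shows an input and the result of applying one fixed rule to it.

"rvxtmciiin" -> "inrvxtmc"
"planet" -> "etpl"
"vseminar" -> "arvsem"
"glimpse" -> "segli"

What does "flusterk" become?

rkflus

What's happening: move the last 2 characters to the front (rotate right by 2), then delete the last 2 characters.
Starting from "flusterk": after the first operation, "rkfluste"; after the second, "rkflus".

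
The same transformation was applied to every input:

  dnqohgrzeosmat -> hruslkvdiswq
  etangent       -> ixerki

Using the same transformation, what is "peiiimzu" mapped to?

The pattern: shift every letter 4 places forward in the alphabet (wrapping around), then delete the last 2 characters.
Applying both steps to "peiiimzu": "timmmqdy", then "timmmq".
(Check on "dnqohgrzeosmat": → "hruslkvdiswqex" → "hruslkvdiswq" ✓)

timmmq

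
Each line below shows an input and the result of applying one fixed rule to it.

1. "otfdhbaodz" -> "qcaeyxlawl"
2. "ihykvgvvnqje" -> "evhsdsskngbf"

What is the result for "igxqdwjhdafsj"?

dunatgeaxcpgf

In each case the input is transformed by: move the first character to the end, then shift every letter 3 places backward in the alphabet (wrapping around).
Applying both steps to "igxqdwjhdafsj": "gxqdwjhdafsji", then "dunatgeaxcpgf".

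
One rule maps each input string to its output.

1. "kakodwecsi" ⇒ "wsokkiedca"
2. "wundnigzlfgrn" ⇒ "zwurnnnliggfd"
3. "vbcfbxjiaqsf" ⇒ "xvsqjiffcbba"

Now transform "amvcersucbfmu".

vuusrmmfeccba

The pattern: sort the characters into reverse alphabetical order.
Doing the same to "amvcersucbfmu": "vuusrmmfeccba".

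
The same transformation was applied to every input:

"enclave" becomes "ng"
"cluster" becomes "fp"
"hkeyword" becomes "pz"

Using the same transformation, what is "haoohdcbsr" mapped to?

Rule — keep one character in every 3, starting at position 3 (positions 3rd, 6th, 9th, ...), then shift every letter 11 places forward in the alphabet (wrapping around).
"haoohdcbsr" → "ods" → "zod".
(Check on "cluster": → "ue" → "fp" ✓)

zod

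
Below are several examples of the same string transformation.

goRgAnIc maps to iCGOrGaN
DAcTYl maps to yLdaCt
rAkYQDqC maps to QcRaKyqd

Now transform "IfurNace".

CEiFURnA

The transformation: flip the case of every letter, then move the last 2 characters to the front (rotate right by 2).
On "IfurNace" that produces "CEiFURnA".
(Check on "goRgAnIc": → "GOrGaNiC" → "iCGOrGaN" ✓)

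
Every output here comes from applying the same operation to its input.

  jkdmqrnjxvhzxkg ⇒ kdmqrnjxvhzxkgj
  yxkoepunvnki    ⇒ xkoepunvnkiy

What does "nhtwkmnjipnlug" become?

htwkmnjipnlugn

The rule is to move the first character to the end.
"nhtwkmnjipnlug" → "htwkmnjipnlugn".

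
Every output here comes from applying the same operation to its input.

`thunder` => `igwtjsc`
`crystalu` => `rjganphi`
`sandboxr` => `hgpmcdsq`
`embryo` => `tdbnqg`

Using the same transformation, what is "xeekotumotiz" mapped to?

motxtizddbij

Each output is the input with this applied: take characters alternately from the front and the back (1st, last, 2nd, 2nd-last, ...), then shift every letter 11 places backward in the alphabet (wrapping around).
Applying both steps to "xeekotumotiz": "xzeietkoomtu", then "motxtizddbij".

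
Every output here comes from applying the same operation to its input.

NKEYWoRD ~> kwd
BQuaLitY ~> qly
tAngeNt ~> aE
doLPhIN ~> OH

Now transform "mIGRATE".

ia

The transformation: flip the case of every letter, then keep one character in every 3, starting at position 2 (positions 2nd, 5th, 8th, ...).
For "mIGRATE", step one produces "Migrate"; step two turns that into "ia".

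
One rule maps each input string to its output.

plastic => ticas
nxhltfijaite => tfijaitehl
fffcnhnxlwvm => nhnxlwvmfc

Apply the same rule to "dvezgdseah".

Each output is the input with this applied: delete the first 2 characters, then move the first 2 characters to the end (rotate left by 2).
Working it through for "dvezgdseah": intermediate "ezgdseah", final "gdseahez".

gdseahez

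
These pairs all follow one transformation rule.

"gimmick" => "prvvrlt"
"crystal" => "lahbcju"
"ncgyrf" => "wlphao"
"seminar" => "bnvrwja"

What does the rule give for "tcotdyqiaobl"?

The transformation: shift every letter 9 places forward in the alphabet (wrapping around).
So "tcotdyqiaobl" becomes "clxcmhzrjxku".

clxcmhzrjxku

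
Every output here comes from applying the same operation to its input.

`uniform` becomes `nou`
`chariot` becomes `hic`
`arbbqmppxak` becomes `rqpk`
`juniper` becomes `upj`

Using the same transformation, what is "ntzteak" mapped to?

In each case the input is transformed by: move the first character to the end, then keep one character in every 3, starting at position 1 (positions 1st, 4th, 7th, ...).
On "ntzteak": the first step gives "tzteakn", and the second then gives "ten".

ten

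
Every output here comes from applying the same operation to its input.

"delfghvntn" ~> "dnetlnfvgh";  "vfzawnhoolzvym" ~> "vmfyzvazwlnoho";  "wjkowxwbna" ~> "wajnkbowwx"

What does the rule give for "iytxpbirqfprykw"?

What's happening: take characters alternately from the front and the back (1st, last, 2nd, 2nd-last, ...).
For "iytxpbirqfprykw" the result is "iwyktyxrppbfiqr".

iwyktyxrppbfiqr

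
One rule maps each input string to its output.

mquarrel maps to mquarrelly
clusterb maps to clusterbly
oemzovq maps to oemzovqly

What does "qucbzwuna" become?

qucbzwunaly

In each case the input is transformed by: append "ly".
Applying that to "qucbzwuna" gives "qucbzwunaly".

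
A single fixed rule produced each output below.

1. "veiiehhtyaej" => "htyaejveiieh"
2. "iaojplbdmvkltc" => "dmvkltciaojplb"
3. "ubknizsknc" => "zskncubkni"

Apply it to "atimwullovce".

Looking at the pairs, the operation is to swap the front and back halves of the string.
For "atimwullovce" the result is "llovceatimwu".

llovceatimwu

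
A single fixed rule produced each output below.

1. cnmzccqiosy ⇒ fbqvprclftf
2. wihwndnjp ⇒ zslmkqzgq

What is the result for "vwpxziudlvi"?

The rule is to take characters alternately from the front and the back (1st, last, 2nd, 2nd-last, ...), then shift every letter 3 places forward in the alphabet (wrapping around).
On "vwpxziudlvi": the first step gives "viwvplxdzui", and the second then gives "ylzysoagcxl".

ylzysoagcxl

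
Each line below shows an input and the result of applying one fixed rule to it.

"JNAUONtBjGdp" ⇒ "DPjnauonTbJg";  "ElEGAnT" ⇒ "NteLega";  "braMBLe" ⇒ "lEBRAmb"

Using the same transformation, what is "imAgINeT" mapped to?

EtIMaGin

The pattern: move the last 2 characters to the front (rotate right by 2), then flip the case of every letter.
Working it through for "imAgINeT": intermediate "eTimAgIN", final "EtIMaGin".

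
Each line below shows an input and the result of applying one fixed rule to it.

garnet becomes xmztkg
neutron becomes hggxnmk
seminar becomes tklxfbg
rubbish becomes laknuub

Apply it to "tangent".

Looking at the pairs, the operation is to move the last 2 characters to the front (rotate right by 2), then shift every letter 7 places backward in the alphabet (wrapping around).
For "tangent", step one produces "nttange"; step two turns that into "gmmtgzx".

gmmtgzx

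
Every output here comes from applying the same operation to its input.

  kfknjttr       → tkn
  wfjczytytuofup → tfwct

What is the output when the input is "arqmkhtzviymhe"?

vmamt

Looking at the pairs, the operation is to swap the front and back halves of the string, then keep one character in every 3, starting at position 2 (positions 2nd, 5th, 8th, ...).
For "arqmkhtzviymhe", step one produces "zviymhearqmkht"; step two turns that into "vmamt".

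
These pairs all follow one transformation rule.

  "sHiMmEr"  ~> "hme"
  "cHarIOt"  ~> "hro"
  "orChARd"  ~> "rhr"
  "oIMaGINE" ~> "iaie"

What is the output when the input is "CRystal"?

In each case the input is transformed by: keep every other character starting from the second (positions 2nd, 4th, 6th, ...), then convert every letter to lowercase.
Applying both steps to "CRystal": "Rsa", then "rsa".

rsa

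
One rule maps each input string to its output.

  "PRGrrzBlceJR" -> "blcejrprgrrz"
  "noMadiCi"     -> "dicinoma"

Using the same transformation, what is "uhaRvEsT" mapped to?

vestuhar

In each case the input is transformed by: swap the front and back halves of the string, then convert every letter to lowercase.
"uhaRvEsT" → "vestuhar".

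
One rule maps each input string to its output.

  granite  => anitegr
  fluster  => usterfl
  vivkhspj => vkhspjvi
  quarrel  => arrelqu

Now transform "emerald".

eraldem

The rule is to move the first 2 characters to the end (rotate left by 2).
For "emerald" the result is "eraldem".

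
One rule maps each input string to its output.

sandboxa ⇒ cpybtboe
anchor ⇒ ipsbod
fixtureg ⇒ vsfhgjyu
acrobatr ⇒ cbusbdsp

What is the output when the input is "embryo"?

The transformation: shift every letter 1 place forward in the alphabet (wrapping around), then swap the front and back halves of the string.
On "embryo" that produces "szpfnc".

szpfnc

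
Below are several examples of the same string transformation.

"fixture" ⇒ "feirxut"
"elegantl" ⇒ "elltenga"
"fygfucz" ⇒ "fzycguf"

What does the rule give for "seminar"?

Each output is the input with this applied: take characters alternately from the front and the back (1st, last, 2nd, 2nd-last, ...).
For "seminar" the result is "sreamni".

sreamni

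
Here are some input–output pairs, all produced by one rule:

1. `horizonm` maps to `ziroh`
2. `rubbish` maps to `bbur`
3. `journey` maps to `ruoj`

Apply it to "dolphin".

plod

What's happening: reverse the string, then delete the first 3 characters.
For "dolphin" the result is "plod".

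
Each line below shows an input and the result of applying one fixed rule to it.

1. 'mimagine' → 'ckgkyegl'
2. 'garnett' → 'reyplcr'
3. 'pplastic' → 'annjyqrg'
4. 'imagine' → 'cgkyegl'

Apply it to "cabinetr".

payzglcr

The transformation: shift every letter 2 places backward in the alphabet (wrapping around), then move the last character to the front.
Working it through for "cabinetr": intermediate "ayzglcrp", final "payzglcr".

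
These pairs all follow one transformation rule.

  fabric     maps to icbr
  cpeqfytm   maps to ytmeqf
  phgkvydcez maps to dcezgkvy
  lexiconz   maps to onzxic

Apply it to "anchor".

orch

The pattern: delete the first 2 characters, then swap the front and back halves of the string.
Applying both steps to "anchor": "chor", then "orch".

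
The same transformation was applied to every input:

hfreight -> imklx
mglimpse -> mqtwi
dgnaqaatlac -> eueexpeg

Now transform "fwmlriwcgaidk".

The rule is to delete the first 3 characters, then shift every letter 4 places forward in the alphabet (wrapping around).
Working it through for "fwmlriwcgaidk": intermediate "lriwcgaidk", final "pvmagkemho".

pvmagkemho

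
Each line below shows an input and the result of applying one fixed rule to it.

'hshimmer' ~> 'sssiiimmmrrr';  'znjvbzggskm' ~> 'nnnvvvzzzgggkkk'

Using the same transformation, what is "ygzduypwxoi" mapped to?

Each output is the input with this applied: keep every other character starting from the second (positions 2nd, 4th, 6th, ...), then repeat every character 3 times.
On "ygzduypwxoi": the first step gives "gdywo", and the second then gives "gggdddyyywwwooo".

gggdddyyywwwooo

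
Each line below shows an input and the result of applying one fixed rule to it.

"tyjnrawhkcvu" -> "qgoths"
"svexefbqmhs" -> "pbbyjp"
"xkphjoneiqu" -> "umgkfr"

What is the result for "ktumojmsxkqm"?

hrljun

The pattern: shift every letter 3 places backward in the alphabet (wrapping around), then keep every other character starting from the first (positions 1st, 3rd, 5th, ...).
Applying both steps to "ktumojmsxkqm": "hqrjlgjpuhnj", then "hrljun".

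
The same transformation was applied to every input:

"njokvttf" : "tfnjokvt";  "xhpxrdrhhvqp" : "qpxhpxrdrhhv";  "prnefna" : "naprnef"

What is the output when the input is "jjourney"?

eyjjourn

The pattern: move the last 2 characters to the front (rotate right by 2).
Applying that to "jjourney" gives "eyjjourn".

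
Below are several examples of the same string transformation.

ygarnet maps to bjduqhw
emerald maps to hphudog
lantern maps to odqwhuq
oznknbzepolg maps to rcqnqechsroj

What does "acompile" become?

dfrpsloh

In each case the input is transformed by: shift every letter 3 places forward in the alphabet (wrapping around).
For "acompile" the result is "dfrpsloh".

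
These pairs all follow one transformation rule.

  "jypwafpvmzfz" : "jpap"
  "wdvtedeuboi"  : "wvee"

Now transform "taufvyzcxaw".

Looking at the pairs, the operation is to keep every other character starting from the first (positions 1st, 3rd, 5th, ...), then delete the last 2 characters.
Working it through for "taufvyzcxaw": intermediate "tuvzxw", final "tuvz".

tuvz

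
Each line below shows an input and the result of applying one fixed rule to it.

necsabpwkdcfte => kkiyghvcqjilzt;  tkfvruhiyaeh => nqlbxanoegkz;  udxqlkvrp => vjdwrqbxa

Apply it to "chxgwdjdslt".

zndmcjpjyri

Looking at the pairs, the operation is to shift every letter 6 places forward in the alphabet (wrapping around), then swap the first and last characters.
Working it through for "chxgwdjdslt": intermediate "indmcjpjyrz", final "zndmcjpjyri".
(Check on "necsabpwkdcfte": → "tkiyghvcqjilzk" → "kkiyghvcqjilzt" ✓)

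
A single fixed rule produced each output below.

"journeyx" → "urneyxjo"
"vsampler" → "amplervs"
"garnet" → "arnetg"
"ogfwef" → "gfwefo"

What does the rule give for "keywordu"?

yworduke

The rule is to swap the front and back halves of the string, then move the last 2 characters to the front (rotate right by 2).
Applying that to "keywordu" gives "yworduke".
(Check on "journeyx": → "neyxjour" → "urneyxjo" ✓)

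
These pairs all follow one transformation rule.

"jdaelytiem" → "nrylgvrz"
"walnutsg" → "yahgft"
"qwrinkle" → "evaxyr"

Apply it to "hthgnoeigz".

Rule — shift every letter 13 places forward in the alphabet (wrapping around) — i.e. ROT13, then delete the first 2 characters.
For "hthgnoeigz", step one produces "ugutabrvtm"; step two turns that into "utabrvtm".
(Check on "walnutsg": → "jnyahgft" → "yahgft" ✓)

utabrvtm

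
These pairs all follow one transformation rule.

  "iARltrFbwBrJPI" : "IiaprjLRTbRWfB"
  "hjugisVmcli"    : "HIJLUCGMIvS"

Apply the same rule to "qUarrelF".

What's happening: take characters alternately from the front and the back (1st, last, 2nd, 2nd-last, ...), then flip the case of every letter.
Working it through for "qUarrelF": intermediate "qFUlaerr", final "QfuLAERR".

QfuLAERR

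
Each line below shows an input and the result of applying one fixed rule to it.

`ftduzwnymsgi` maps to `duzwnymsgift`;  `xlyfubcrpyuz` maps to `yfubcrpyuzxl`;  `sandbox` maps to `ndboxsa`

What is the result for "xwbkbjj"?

The pattern: move the first 2 characters to the end (rotate left by 2).
Doing the same to "xwbkbjj": "bkbjjxw".

bkbjjxw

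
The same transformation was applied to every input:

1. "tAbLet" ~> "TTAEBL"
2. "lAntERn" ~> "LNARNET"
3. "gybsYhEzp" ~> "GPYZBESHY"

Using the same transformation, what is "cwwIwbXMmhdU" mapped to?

In each case the input is transformed by: take characters alternately from the front and the back (1st, last, 2nd, 2nd-last, ...), then convert every letter to uppercase.
Applying that to "cwwIwbXMmhdU" gives "CUWDWHIMWMBX".

CUWDWHIMWMBX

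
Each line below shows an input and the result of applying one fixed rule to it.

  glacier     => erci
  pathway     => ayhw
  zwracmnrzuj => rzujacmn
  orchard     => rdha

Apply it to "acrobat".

atob

The pattern: delete the first 3 characters, then swap the front and back halves of the string.
For "acrobat", step one produces "obat"; step two turns that into "atob".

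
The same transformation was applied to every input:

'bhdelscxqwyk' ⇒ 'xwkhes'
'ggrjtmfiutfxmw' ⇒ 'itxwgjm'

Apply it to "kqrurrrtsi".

In each case the input is transformed by: keep every other character starting from the second (positions 2nd, 4th, 6th, ...), then move the first 3 characters to the end (rotate left by 3).
"kqrurrrtsi" → "tiqur".
(Check on "ggrjtmfiutfxmw": → "gjmitxw" → "itxwgjm" ✓)

tiqur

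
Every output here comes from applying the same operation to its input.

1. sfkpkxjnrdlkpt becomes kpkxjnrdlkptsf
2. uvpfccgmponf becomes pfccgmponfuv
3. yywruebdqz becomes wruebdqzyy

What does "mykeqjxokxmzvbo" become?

In each case the input is transformed by: move the first 2 characters to the end (rotate left by 2).
"mykeqjxokxmzvbo" → "keqjxokxmzvbomy".

keqjxokxmzvbomy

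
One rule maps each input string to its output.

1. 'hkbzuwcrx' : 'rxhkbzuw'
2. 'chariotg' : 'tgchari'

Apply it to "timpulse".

Each output is the input with this applied: move the last 3 characters to the front (rotate right by 3), then delete the first character.
On "timpulse": the first step gives "lsetimpu", and the second then gives "setimpu".

setimpu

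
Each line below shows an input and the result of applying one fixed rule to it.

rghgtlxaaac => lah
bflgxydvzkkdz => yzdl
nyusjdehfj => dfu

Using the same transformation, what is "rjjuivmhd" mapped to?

The rule is to keep one character in every 3, starting at position 3 (positions 3rd, 6th, 9th, ...), then move the first character to the end.
Starting from "rjjuivmhd": after the first operation, "jvd"; after the second, "vdj".

vdj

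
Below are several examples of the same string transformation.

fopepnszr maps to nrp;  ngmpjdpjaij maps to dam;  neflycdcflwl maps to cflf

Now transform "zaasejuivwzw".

jvwa

What's happening: keep one character in every 3, starting at position 3 (positions 3rd, 6th, 9th, ...), then move the first character to the end.
Applying both steps to "zaasejuivwzw": "ajvw", then "jvwa".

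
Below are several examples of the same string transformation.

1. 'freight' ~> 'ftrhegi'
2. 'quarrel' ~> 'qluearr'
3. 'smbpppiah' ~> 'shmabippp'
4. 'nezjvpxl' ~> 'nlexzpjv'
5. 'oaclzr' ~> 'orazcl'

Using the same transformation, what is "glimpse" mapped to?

Looking at the pairs, the operation is to take characters alternately from the front and the back (1st, last, 2nd, 2nd-last, ...).
Applying that to "glimpse" gives "gelsipm".

gelsipm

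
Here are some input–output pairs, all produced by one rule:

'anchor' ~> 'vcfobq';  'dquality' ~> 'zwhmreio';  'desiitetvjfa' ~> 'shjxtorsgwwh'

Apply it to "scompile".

dwzsgqca

In each case the input is transformed by: swap the front and back halves of the string, then shift every letter 12 places backward in the alphabet (wrapping around).
Working it through for "scompile": intermediate "pilescom", final "dwzsgqca".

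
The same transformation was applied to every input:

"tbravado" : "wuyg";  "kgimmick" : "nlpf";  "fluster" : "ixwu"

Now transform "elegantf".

hhdw

Rule — shift every letter 3 places forward in the alphabet (wrapping around), then keep every other character starting from the first (positions 1st, 3rd, 5th, ...).
"elegantf" → "hohjdqwi" → "hhdw".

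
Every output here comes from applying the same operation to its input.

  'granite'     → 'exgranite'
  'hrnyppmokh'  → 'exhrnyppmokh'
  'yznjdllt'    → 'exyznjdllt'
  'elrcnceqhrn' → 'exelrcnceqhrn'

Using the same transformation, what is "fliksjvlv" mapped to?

exfliksjvlv

What's happening: prepend "ex".
So "fliksjvlv" becomes "exfliksjvlv".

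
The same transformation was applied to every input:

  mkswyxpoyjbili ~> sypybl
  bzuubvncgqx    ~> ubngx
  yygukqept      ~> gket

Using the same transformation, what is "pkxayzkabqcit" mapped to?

Rule — delete the first 2 characters, then keep every other character starting from the first (positions 1st, 3rd, 5th, ...).
For "pkxayzkabqcit", step one produces "xayzkabqcit"; step two turns that into "xykbct".
(Check on "bzuubvncgqx": → "uubvncgqx" → "ubngx" ✓)

xykbct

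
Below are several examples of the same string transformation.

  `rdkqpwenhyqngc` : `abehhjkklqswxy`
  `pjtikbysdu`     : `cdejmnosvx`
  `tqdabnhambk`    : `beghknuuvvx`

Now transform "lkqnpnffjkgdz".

adeefhhjktxzz

In each case the input is transformed by: shift every letter 6 places backward in the alphabet (wrapping around), then sort the characters into alphabetical order.
"lkqnpnffjkgdz" → "adeefhhjktxzz".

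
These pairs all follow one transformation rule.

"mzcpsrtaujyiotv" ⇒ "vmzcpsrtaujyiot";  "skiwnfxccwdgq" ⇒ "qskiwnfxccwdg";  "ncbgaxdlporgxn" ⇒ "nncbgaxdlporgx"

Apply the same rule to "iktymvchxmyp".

Looking at the pairs, the operation is to move the last character to the front.
Doing the same to "iktymvchxmyp": "piktymvchxmy".

piktymvchxmy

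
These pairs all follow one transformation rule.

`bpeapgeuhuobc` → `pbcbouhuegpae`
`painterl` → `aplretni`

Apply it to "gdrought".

What's happening: move the first 2 characters to the end (rotate left by 2), then reverse the string.
Working it through for "gdrought": intermediate "roughtgd", final "dgthguor".

dgthguor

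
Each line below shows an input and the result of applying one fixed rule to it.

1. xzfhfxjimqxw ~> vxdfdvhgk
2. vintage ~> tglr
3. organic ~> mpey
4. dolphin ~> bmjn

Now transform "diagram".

Looking at the pairs, the operation is to shift every letter 2 places backward in the alphabet (wrapping around), then delete the last 3 characters.
For "diagram", step one produces "bgyepyk"; step two turns that into "bgye".

bgye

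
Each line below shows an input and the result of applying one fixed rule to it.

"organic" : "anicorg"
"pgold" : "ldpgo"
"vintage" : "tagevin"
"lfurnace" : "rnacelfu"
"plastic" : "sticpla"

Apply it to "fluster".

Looking at the pairs, the operation is to move the first 3 characters to the end (rotate left by 3).
So "fluster" becomes "sterflu".

sterflu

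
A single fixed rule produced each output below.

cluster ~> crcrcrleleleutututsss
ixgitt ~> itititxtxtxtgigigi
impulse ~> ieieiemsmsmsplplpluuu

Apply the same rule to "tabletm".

tmtmtmatatatbebebelll

Looking at the pairs, the operation is to repeat every character 3 times, then take characters alternately from the front and the back (1st, last, 2nd, 2nd-last, ...).
"tabletm" → "tttaaabbbllleeetttmmm" → "tmtmtmatatatbebebelll".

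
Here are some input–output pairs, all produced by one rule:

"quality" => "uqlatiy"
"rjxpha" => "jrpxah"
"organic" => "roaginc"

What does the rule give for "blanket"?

Looking at the pairs, the operation is to swap each adjacent pair of characters (1↔2, 3↔4, ...).
On "blanket" that produces "lbnaekt".

lbnaekt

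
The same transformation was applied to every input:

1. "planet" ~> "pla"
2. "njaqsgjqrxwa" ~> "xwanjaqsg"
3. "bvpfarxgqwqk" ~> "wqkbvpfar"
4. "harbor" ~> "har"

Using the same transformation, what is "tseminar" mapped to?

Rule — swap the front and back halves of the string, then delete the first 3 characters.
For "tseminar" the result is "rtsem".

rtsem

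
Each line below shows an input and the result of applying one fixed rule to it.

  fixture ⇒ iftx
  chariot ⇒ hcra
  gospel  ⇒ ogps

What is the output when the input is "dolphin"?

odpl

Rule — swap each adjacent pair of characters (1↔2, 3↔4, ...), then keep only the first 4 characters.
"dolphin" → "odpl".
(Check on "fixture": → "iftxrue" → "iftx" ✓)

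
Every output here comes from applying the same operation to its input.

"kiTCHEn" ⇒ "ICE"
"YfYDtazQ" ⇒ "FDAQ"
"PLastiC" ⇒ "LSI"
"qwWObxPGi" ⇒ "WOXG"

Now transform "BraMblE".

RML

Each output is the input with this applied: keep every other character starting from the second (positions 2nd, 4th, 6th, ...), then convert every letter to uppercase.
Starting from "BraMblE": after the first operation, "rMl"; after the second, "RML".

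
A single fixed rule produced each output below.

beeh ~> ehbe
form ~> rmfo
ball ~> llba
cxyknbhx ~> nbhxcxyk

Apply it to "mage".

What's happening: swap the front and back halves of the string.
"mage" → "gema".

gema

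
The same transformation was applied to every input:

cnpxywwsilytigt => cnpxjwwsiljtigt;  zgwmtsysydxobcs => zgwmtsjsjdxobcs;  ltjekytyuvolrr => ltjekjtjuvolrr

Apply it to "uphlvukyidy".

uphlvukjidj

In each case the input is transformed by: replace every "y" with "j".
"uphlvukyidy" → "uphlvukjidj".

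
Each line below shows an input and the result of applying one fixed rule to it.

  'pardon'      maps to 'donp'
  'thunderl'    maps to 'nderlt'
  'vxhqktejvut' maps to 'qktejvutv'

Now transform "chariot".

In each case the input is transformed by: move the first 3 characters to the end (rotate left by 3), then delete the last 2 characters.
Applying both steps to "chariot": "riotcha", then "riotc".

riotc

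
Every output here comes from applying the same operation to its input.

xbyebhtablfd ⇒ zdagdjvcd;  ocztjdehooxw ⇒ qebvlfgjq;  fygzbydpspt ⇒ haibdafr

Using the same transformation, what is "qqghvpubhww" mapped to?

ssijxrwd

In each case the input is transformed by: shift every letter 2 places forward in the alphabet (wrapping around), then delete the last 3 characters.
"qqghvpubhww" → "ssijxrwdjyy" → "ssijxrwd".
(Check on "xbyebhtablfd": → "zdagdjvcdnhf" → "zdagdjvcd" ✓)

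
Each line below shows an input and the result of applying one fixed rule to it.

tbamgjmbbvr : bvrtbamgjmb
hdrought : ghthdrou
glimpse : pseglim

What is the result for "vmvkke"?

Looking at the pairs, the operation is to move the last 3 characters to the front (rotate right by 3).
Applying that to "vmvkke" gives "kkevmv".

kkevmv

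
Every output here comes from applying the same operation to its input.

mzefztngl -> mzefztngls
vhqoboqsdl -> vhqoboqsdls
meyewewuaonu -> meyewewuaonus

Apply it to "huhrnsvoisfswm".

huhrnsvoisfswms

Each output is the input with this applied: append "s".
"huhrnsvoisfswm" → "huhrnsvoisfswms".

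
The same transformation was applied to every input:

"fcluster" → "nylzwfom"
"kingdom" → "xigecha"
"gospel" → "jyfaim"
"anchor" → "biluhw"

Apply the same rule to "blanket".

eynvfuh

The pattern: shift every letter 6 places backward in the alphabet (wrapping around), then move the last 3 characters to the front (rotate right by 3).
Applying both steps to "blanket": "vfuheyn", then "eynvfuh".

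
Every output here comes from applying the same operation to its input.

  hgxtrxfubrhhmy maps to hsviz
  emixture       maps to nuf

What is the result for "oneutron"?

ouo

Looking at the pairs, the operation is to shift every letter 1 place forward in the alphabet (wrapping around), then keep one character in every 3, starting at position 2 (positions 2nd, 5th, 8th, ...).
Applying both steps to "oneutron": "pofvuspo", then "ouo".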